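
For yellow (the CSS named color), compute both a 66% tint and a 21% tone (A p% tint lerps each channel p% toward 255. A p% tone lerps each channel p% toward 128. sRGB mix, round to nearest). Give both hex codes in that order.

CSS yellow is rgb(255, 255, 0).
66% tint:
  R: 255 + 0 = 255 → 255
  G: 255 + 0 = 255 → 255
  B: 0 + 168.3 = 168.3 → 168
  → #FFFFA8
21% tone:
  R: 255 + 0.21×(128−255) = 255 − 26.67 = 228.33 → 228
  G: 255 − 26.67 = 228.33 → 228
  B: 0 + 0.21×(128−0) = 0 + 26.88 = 26.88 → 27
  → #E4E41B

#FFFFA8, #E4E41B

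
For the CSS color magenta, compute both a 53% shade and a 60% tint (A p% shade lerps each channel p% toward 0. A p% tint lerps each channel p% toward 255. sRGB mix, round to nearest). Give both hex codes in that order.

CSS magenta is rgb(255, 0, 255).
53% shade:
  R: 255 − 135.15 = 119.85 → 120
  G: 0 + 0.53×(0−0) = 0 + 0 = 0 → 0
  B: 255 + 0.53×(0−255) = 255 − 135.15 = 119.85 → 120
  → #780078
60% tint:
  R: 255 + 0 = 255 → 255
  G: 0 + 153 = 153 → 153
  B: 255 + 0.6×(255−255) = 255 + 0 = 255 → 255
  → #ff99ff

#780078, #ff99ff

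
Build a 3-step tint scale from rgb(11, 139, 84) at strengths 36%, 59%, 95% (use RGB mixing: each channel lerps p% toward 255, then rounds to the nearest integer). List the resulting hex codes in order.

36%: (11 + 87.84 = 98.84→99, 139 + 41.76 = 180.76→181, 84 + 61.56 = 145.56→146) → #63B592
59%: (11 + 143.96 = 154.96→155, 139 + 68.44 = 207.44→207, 84 + 100.89 = 184.89→185) → #9BCFB9
95%: (11 + 231.8 = 242.8→243, 139 + 110.2 = 249.2→249, 84 + 162.45 = 246.45→246) → #F3F9F6

#63B592, #9BCFB9, #F3F9F6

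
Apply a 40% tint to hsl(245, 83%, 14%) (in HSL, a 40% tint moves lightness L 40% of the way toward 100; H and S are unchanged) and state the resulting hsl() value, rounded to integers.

L moves 40% from 14 toward 100: 14 + 34.4 = 48.4 → 48.
H and S are unchanged.

hsl(245, 83%, 48%)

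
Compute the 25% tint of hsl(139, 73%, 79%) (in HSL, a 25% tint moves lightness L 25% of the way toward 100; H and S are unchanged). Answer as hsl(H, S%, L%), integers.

L moves 25% from 79 toward 100: 79 + 5.25 = 84.25 → 84.
H and S are unchanged.

hsl(139, 73%, 84%)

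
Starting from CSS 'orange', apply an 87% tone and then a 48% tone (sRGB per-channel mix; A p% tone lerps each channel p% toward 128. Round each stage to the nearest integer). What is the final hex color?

#898377

CSS orange is rgb(255, 165, 0).
Lerp each channel 87% toward 128:
  R: 255 − 110.49 = 144.51 → 145
  G: 165 − 32.19 = 132.81 → 133
  B: 0 + 111.36 = 111.36 → 111
After the tone: rgb(145, 133, 111) = #91856f.
A 48% tone moves each channel 48% toward 128:
  R: 145 + 0.48×(128−145) = 145 − 8.16 = 136.84 → 137
  G: 133 + 0.48×(128−133) = 133 − 2.4 = 130.6 → 131
  B: 111 + 0.48×(128−111) = 111 + 8.16 = 119.16 → 119
rgb(137, 131, 119) = #898377.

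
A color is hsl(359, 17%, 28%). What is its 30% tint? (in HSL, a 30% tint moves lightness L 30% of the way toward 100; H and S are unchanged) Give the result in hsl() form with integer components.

hsl(359, 17%, 50%)

L moves 30% from 28 toward 100: 28 + 21.6 = 49.6 → 50.
H and S are unchanged.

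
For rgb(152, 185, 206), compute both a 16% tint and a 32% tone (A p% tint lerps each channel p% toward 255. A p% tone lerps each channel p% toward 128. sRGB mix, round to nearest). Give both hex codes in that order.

#a8c4d6, #90a7b5

16% tint:
  R: 152 + 16.48 = 168.48 → 168
  G: 185 + 11.2 = 196.2 → 196
  B: 206 + 0.16×(255−206) = 206 + 7.84 = 213.84 → 214
  → #a8c4d6
32% tone:
  R: 152 + 0.32×(128−152) = 152 − 7.68 = 144.32 → 144
  G: 185 − 18.24 = 166.76 → 167
  B: 206 − 24.96 = 181.04 → 181
  → #90a7b5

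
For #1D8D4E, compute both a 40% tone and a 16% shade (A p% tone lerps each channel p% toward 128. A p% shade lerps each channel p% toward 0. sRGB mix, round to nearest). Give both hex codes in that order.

#1D8D4E is rgb(29, 141, 78).
40% tone:
  R: 29 + 0.4×(128−29) = 29 + 39.6 = 68.6 → 69
  G: 141 − 5.2 = 135.8 → 136
  B: 78 + 20 = 98 → 98
  → #458862
16% shade:
  R: 29 − 4.64 = 24.36 → 24
  G: 141 − 22.56 = 118.44 → 118
  B: 78 − 12.48 = 65.52 → 66
  → #187642

#458862, #187642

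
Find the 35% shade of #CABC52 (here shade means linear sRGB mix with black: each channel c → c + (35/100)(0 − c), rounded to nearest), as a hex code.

#CABC52 is rgb(202, 188, 82).
Per channel, c → c + 0.35(0 − c):
  R: 202 + 0.35×(0−202) = 202 − 70.7 = 131.3 → 131
  G: 188 + 0.35×(0−188) = 188 − 65.8 = 122.2 → 122
  B: 82 + 0.35×(0−82) = 82 − 28.7 = 53.3 → 53
rgb(131, 122, 53) = #837A35.

#837A35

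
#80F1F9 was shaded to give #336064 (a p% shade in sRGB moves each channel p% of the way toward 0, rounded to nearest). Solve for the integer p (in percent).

#80F1F9 is rgb(128, 241, 249); #336064 is rgb(51, 96, 100).
On the B channel (widest range): 100 ≈ 249 + (p/100)(0 − 249), so p ≈ 100×(100 − 249)/(0 − 249) = -14900/-249 = 59.84.
p = 60 reproduces all three channels after rounding.

60%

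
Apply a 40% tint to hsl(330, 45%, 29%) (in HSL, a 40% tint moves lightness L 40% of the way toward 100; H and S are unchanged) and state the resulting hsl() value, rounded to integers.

L moves 40% from 29 toward 100: 29 + 28.4 = 57.4 → 57.
H and S are unchanged.

hsl(330, 45%, 57%)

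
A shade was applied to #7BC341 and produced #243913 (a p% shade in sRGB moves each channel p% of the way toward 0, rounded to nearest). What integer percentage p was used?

#7BC341 is rgb(123, 195, 65); #243913 is rgb(36, 57, 19).
On the G channel (widest range): 57 ≈ 195 + (p/100)(0 − 195), so p ≈ 100×(57 − 195)/(0 − 195) = -13800/-195 = 70.77.
p = 71 reproduces all three channels after rounding.

71%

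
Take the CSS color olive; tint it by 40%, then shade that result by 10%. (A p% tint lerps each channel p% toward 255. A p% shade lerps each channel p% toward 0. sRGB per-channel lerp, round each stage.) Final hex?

CSS olive is rgb(128, 128, 0).
Per channel, c → c + 0.4(255 − c):
  R: 128 + 0.4×(255−128) = 128 + 50.8 = 178.8 → 179
  G: 128 + 0.4×(255−128) = 128 + 50.8 = 178.8 → 179
  B: 0 + 0.4×(255−0) = 0 + 102 = 102 → 102
After the tint: rgb(179, 179, 102) = #b3b366.
A 10% shade moves each channel 10% toward 0:
  R: 179 + 0.1×(0−179) = 179 − 17.9 = 161.1 → 161
  G: 179 + 0.1×(0−179) = 179 − 17.9 = 161.1 → 161
  B: 102 + 0.1×(0−102) = 102 − 10.2 = 91.8 → 92
rgb(161, 161, 92) = #a1a15c.

#a1a15c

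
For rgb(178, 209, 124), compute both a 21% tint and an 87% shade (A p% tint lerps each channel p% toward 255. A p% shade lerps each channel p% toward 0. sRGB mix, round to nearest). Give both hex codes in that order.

#C2DB98, #171B10

21% tint:
  R: 178 + 16.17 = 194.17 → 194
  G: 209 + 0.21×(255−209) = 209 + 9.66 = 218.66 → 219
  B: 124 + 27.51 = 151.51 → 152
  → #C2DB98
87% shade:
  R: 178 − 154.86 = 23.14 → 23
  G: 209 − 181.83 = 27.17 → 27
  B: 124 + 0.87×(0−124) = 124 − 107.88 = 16.12 → 16
  → #171B10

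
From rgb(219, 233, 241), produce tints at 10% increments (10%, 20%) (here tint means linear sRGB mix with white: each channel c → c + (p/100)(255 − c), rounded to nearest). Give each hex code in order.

#DFEBF2, #E2EDF4

10%: (219 + 3.6 = 222.6→223, 233 + 2.2 = 235.2→235, 241 + 1.4 = 242.4→242) → #DFEBF2
20%: (219 + 7.2 = 226.2→226, 233 + 4.4 = 237.4→237, 241 + 2.8 = 243.8→244) → #E2EDF4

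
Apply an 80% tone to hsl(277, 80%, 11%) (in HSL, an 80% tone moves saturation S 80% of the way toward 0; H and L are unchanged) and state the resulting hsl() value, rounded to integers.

S moves 80% from 80 toward 0: 80 − 64 = 16 → 16.
H and L are unchanged.

hsl(277, 16%, 11%)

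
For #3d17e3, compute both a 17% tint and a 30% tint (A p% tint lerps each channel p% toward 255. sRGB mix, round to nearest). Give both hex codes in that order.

#5e3ee8, #775deb

#3d17e3 is rgb(61, 23, 227).
17% tint:
  R: 61 + 0.17×(255−61) = 61 + 32.98 = 93.98 → 94
  G: 23 + 39.44 = 62.44 → 62
  B: 227 + 0.17×(255−227) = 227 + 4.76 = 231.76 → 232
  → #5e3ee8
30% tint:
  R: 61 + 58.2 = 119.2 → 119
  G: 23 + 0.3×(255−23) = 23 + 69.6 = 92.6 → 93
  B: 227 + 0.3×(255−227) = 227 + 8.4 = 235.4 → 235
  → #775deb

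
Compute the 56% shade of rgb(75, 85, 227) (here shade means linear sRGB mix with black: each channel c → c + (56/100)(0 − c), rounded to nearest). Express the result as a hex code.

#212564

A 56% shade moves each channel 56% toward 0:
  R: 75 + 0.56×(0−75) = 75 − 42 = 33 → 33
  G: 85 + 0.56×(0−85) = 85 − 47.6 = 37.4 → 37
  B: 227 − 127.12 = 99.88 → 100
rgb(33, 37, 100) = #212564.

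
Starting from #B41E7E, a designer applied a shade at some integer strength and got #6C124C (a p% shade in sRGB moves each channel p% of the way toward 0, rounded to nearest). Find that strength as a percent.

40%

#B41E7E is rgb(180, 30, 126); #6C124C is rgb(108, 18, 76).
On the R channel (widest range): 108 ≈ 180 + (p/100)(0 − 180), so p ≈ 100×(108 − 180)/(0 − 180) = -7200/-180 = 40.00.
p = 40 reproduces all three channels after rounding.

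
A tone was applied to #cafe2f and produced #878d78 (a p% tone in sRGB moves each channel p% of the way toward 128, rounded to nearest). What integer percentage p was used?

#cafe2f is rgb(202, 254, 47); #878d78 is rgb(135, 141, 120).
On the G channel (widest range): 141 ≈ 254 + (p/100)(128 − 254), so p ≈ 100×(141 − 254)/(128 − 254) = -11300/-126 = 89.68.
p = 90 reproduces all three channels after rounding.

90%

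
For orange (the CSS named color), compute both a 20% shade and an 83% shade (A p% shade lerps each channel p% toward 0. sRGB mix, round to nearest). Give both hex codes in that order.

CSS orange is rgb(255, 165, 0).
20% shade:
  R: 255 + 0.2×(0−255) = 255 − 51 = 204 → 204
  G: 165 + 0.2×(0−165) = 165 − 33 = 132 → 132
  B: 0 + 0.2×(0−0) = 0 + 0 = 0 → 0
  → #CC8400
83% shade:
  R: 255 + 0.83×(0−255) = 255 − 211.65 = 43.35 → 43
  G: 165 − 136.95 = 28.05 → 28
  B: 0 + 0.83×(0−0) = 0 + 0 = 0 → 0
  → #2B1C00

#CC8400, #2B1C00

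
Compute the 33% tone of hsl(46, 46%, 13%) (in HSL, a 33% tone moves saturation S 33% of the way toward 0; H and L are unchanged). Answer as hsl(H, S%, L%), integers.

hsl(46, 31%, 13%)

S moves 33% from 46 toward 0: 46 − 15.18 = 30.82 → 31.
H and L are unchanged.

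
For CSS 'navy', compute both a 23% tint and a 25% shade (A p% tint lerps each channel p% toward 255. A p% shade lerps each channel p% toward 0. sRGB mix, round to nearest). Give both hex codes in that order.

CSS navy is rgb(0, 0, 128).
23% tint:
  R: 0 + 58.65 = 58.65 → 59
  G: 0 + 58.65 = 58.65 → 59
  B: 128 + 0.23×(255−128) = 128 + 29.21 = 157.21 → 157
  → #3b3b9d
25% shade:
  R: 0 + 0 = 0 → 0
  G: 0 + 0 = 0 → 0
  B: 128 + 0.25×(0−128) = 128 − 32 = 96 → 96
  → #000060

#3b3b9d, #000060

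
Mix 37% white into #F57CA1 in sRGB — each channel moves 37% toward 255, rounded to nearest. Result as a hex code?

#F9ACC4

#F57CA1 is rgb(245, 124, 161).
A 37% tint moves each channel 37% toward 255:
  R: 245 + 3.7 = 248.7 → 249
  G: 124 + 0.37×(255−124) = 124 + 48.47 = 172.47 → 172
  B: 161 + 34.78 = 195.78 → 196
rgb(249, 172, 196) = #F9ACC4.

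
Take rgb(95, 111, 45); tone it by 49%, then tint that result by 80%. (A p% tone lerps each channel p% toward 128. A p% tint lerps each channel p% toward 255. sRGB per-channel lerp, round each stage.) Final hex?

#e2e4dd

Per channel, c → c + 0.49(128 − c):
  R: 95 + 16.17 = 111.17 → 111
  G: 111 + 0.49×(128−111) = 111 + 8.33 = 119.33 → 119
  B: 45 + 0.49×(128−45) = 45 + 40.67 = 85.67 → 86
After the tone: rgb(111, 119, 86) = #6f7756.
Lerp each channel 80% toward 255:
  R: 111 + 115.2 = 226.2 → 226
  G: 119 + 0.8×(255−119) = 119 + 108.8 = 227.8 → 228
  B: 86 + 0.8×(255−86) = 86 + 135.2 = 221.2 → 221
rgb(226, 228, 221) = #e2e4dd.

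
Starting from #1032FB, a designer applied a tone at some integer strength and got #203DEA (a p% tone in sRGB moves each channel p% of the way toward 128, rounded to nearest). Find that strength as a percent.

#1032FB is rgb(16, 50, 251); #203DEA is rgb(32, 61, 234).
On the B channel (widest range): 234 ≈ 251 + (p/100)(128 − 251), so p ≈ 100×(234 − 251)/(128 − 251) = -1700/-123 = 13.82.
p = 14 reproduces all three channels after rounding.

14%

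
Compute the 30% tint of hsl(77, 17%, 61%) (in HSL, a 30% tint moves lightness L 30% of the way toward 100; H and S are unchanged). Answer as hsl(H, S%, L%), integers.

hsl(77, 17%, 73%)

L moves 30% from 61 toward 100: 61 + 11.7 = 72.7 → 73.
H and S are unchanged.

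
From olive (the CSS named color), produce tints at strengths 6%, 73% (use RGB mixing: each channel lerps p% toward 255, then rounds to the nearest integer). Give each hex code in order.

#88880F, #DDDDBA

CSS olive is rgb(128, 128, 0).
6%: (128 + 7.62 = 135.62→136, 128 + 7.62 = 135.62→136, 0 + 15.3 = 15.3→15) → #88880F
73%: (128 + 92.71 = 220.71→221, 128 + 92.71 = 220.71→221, 0 + 186.15 = 186.15→186) → #DDDDBA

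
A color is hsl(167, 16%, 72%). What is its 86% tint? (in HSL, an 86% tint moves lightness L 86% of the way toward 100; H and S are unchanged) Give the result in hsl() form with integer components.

L moves 86% from 72 toward 100: 72 + 24.08 = 96.08 → 96.
H and S are unchanged.

hsl(167, 16%, 96%)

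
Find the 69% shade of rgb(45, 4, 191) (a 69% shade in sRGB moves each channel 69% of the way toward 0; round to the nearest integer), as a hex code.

Per channel, c → c + 0.69(0 − c):
  R: 45 + 0.69×(0−45) = 45 − 31.05 = 13.95 → 14
  G: 4 + 0.69×(0−4) = 4 − 2.76 = 1.24 → 1
  B: 191 + 0.69×(0−191) = 191 − 131.79 = 59.21 → 59
rgb(14, 1, 59) = #0e013b.

#0e013b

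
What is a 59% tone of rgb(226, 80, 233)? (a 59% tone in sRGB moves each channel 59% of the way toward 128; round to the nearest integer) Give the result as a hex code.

Lerp each channel 59% toward 128:
  R: 226 + 0.59×(128−226) = 226 − 57.82 = 168.18 → 168
  G: 80 + 0.59×(128−80) = 80 + 28.32 = 108.32 → 108
  B: 233 + 0.59×(128−233) = 233 − 61.95 = 171.05 → 171
rgb(168, 108, 171) = #a86cab.

#a86cab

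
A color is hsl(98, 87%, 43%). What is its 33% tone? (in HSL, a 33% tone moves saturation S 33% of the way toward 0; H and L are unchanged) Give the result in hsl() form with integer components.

S moves 33% from 87 toward 0: 87 − 28.71 = 58.29 → 58.
H and L are unchanged.

hsl(98, 58%, 43%)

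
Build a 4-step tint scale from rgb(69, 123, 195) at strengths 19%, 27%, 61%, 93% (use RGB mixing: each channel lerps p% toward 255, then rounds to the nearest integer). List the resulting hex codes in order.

#6894CE, #779FD3, #B6CCE8, #F2F6FB

19%: (69 + 35.34 = 104.34→104, 123 + 25.08 = 148.08→148, 195 + 11.4 = 206.4→206) → #6894CE
27%: (69 + 50.22 = 119.22→119, 123 + 35.64 = 158.64→159, 195 + 16.2 = 211.2→211) → #779FD3
61%: (69 + 113.46 = 182.46→182, 123 + 80.52 = 203.52→204, 195 + 36.6 = 231.6→232) → #B6CCE8
93%: (69 + 172.98 = 241.98→242, 123 + 122.76 = 245.76→246, 195 + 55.8 = 250.8→251) → #F2F6FB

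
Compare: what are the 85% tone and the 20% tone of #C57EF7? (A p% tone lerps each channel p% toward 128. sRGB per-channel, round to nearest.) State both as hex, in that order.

#8A8092, #B77EDF

#C57EF7 is rgb(197, 126, 247).
85% tone:
  R: 197 − 58.65 = 138.35 → 138
  G: 126 + 0.85×(128−126) = 126 + 1.7 = 127.7 → 128
  B: 247 + 0.85×(128−247) = 247 − 101.15 = 145.85 → 146
  → #8A8092
20% tone:
  R: 197 + 0.2×(128−197) = 197 − 13.8 = 183.2 → 183
  G: 126 + 0.2×(128−126) = 126 + 0.4 = 126.4 → 126
  B: 247 + 0.2×(128−247) = 247 − 23.8 = 223.2 → 223
  → #B77EDF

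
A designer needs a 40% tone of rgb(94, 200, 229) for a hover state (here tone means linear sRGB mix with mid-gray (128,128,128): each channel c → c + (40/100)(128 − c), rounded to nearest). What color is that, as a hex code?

Lerp each channel 40% toward 128:
  R: 94 + 0.4×(128−94) = 94 + 13.6 = 107.6 → 108
  G: 200 + 0.4×(128−200) = 200 − 28.8 = 171.2 → 171
  B: 229 − 40.4 = 188.6 → 189
rgb(108, 171, 189) = #6CABBD.

#6CABBD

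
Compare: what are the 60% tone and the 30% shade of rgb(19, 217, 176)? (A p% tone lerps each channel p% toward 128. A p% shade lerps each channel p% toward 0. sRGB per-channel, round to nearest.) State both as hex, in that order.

60% tone:
  R: 19 + 0.6×(128−19) = 19 + 65.4 = 84.4 → 84
  G: 217 + 0.6×(128−217) = 217 − 53.4 = 163.6 → 164
  B: 176 + 0.6×(128−176) = 176 − 28.8 = 147.2 → 147
  → #54a493
30% shade:
  R: 19 + 0.3×(0−19) = 19 − 5.7 = 13.3 → 13
  G: 217 + 0.3×(0−217) = 217 − 65.1 = 151.9 → 152
  B: 176 − 52.8 = 123.2 → 123
  → #0d987b

#54a493, #0d987b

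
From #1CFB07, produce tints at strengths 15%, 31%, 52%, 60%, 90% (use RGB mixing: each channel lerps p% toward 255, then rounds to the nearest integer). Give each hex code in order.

#1CFB07 is rgb(28, 251, 7).
15%: (28 + 34.05 = 62.05→62, 251 + 0.6 = 251.6→252, 7 + 37.2 = 44.2→44) → #3EFC2C
31%: (28 + 70.37 = 98.37→98, 251 + 1.24 = 252.24→252, 7 + 76.88 = 83.88→84) → #62FC54
52%: (28 + 118.04 = 146.04→146, 251 + 2.08 = 253.08→253, 7 + 128.96 = 135.96→136) → #92FD88
60%: (28 + 136.2 = 164.2→164, 251 + 2.4 = 253.4→253, 7 + 148.8 = 155.8→156) → #A4FD9C
90%: (28 + 204.3 = 232.3→232, 251 + 3.6 = 254.6→255, 7 + 223.2 = 230.2→230) → #E8FFE6

#3EFC2C, #62FC54, #92FD88, #A4FD9C, #E8FFE6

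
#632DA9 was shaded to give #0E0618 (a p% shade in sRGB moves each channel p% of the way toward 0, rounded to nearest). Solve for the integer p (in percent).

#632DA9 is rgb(99, 45, 169); #0E0618 is rgb(14, 6, 24).
On the B channel (widest range): 24 ≈ 169 + (p/100)(0 − 169), so p ≈ 100×(24 − 169)/(0 − 169) = -14500/-169 = 85.80.
p = 86 reproduces all three channels after rounding.

86%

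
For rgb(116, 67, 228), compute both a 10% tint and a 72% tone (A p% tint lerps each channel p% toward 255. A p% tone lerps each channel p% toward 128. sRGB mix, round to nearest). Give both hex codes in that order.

#8256E7, #7D6F9C

10% tint:
  R: 116 + 0.1×(255−116) = 116 + 13.9 = 129.9 → 130
  G: 67 + 18.8 = 85.8 → 86
  B: 228 + 2.7 = 230.7 → 231
  → #8256E7
72% tone:
  R: 116 + 8.64 = 124.64 → 125
  G: 67 + 43.92 = 110.92 → 111
  B: 228 + 0.72×(128−228) = 228 − 72 = 156 → 156
  → #7D6F9C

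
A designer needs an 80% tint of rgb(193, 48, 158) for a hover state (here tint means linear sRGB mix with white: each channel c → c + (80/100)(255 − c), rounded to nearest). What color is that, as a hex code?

#F3D6EC

Lerp each channel 80% toward 255:
  R: 193 + 49.6 = 242.6 → 243
  G: 48 + 165.6 = 213.6 → 214
  B: 158 + 77.6 = 235.6 → 236
rgb(243, 214, 236) = #F3D6EC.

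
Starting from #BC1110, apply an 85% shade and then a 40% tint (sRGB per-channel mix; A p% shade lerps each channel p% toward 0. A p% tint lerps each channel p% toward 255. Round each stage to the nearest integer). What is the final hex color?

#776867

#BC1110 is rgb(188, 17, 16).
Lerp each channel 85% toward 0:
  R: 188 − 159.8 = 28.2 → 28
  G: 17 − 14.45 = 2.55 → 3
  B: 16 + 0.85×(0−16) = 16 − 13.6 = 2.4 → 2
After the shade: rgb(28, 3, 2) = #1C0302.
Per channel, c → c + 0.4(255 − c):
  R: 28 + 0.4×(255−28) = 28 + 90.8 = 118.8 → 119
  G: 3 + 0.4×(255−3) = 3 + 100.8 = 103.8 → 104
  B: 2 + 101.2 = 103.2 → 103
rgb(119, 104, 103) = #776867.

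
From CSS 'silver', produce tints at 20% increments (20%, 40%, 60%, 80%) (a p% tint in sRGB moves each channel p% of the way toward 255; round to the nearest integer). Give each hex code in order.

#CDCDCD, #D9D9D9, #E6E6E6, #F2F2F2

CSS silver is rgb(192, 192, 192).
20%: (192 + 12.6 = 204.6→205, 192 + 12.6 = 204.6→205, 192 + 12.6 = 204.6→205) → #CDCDCD
40%: (192 + 25.2 = 217.2→217, 192 + 25.2 = 217.2→217, 192 + 25.2 = 217.2→217) → #D9D9D9
60%: (192 + 37.8 = 229.8→230, 192 + 37.8 = 229.8→230, 192 + 37.8 = 229.8→230) → #E6E6E6
80%: (192 + 50.4 = 242.4→242, 192 + 50.4 = 242.4→242, 192 + 50.4 = 242.4→242) → #F2F2F2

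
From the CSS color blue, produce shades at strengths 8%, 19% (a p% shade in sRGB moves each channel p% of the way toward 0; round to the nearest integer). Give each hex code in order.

CSS blue is rgb(0, 0, 255).
8%: (0→0, 0→0, 255 − 20.4 = 234.6→235) → #0000EB
19%: (0→0, 0→0, 255 − 48.45 = 206.55→207) → #0000CF

#0000EB, #0000CF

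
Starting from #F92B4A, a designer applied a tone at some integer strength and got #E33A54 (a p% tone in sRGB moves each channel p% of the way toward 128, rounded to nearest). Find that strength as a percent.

18%

#F92B4A is rgb(249, 43, 74); #E33A54 is rgb(227, 58, 84).
On the R channel (widest range): 227 ≈ 249 + (p/100)(128 − 249), so p ≈ 100×(227 − 249)/(128 − 249) = -2200/-121 = 18.18.
p = 18 reproduces all three channels after rounding.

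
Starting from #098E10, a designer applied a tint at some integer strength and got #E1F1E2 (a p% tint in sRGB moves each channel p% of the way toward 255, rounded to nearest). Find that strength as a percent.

88%

#098E10 is rgb(9, 142, 16); #E1F1E2 is rgb(225, 241, 226).
On the R channel (widest range): 225 ≈ 9 + (p/100)(255 − 9), so p ≈ 100×(225 − 9)/(255 − 9) = 21600/246 = 87.80.
p = 88 reproduces all three channels after rounding.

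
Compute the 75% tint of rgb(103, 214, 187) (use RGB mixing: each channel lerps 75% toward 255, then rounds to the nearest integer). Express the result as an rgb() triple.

rgb(217, 245, 238)

Per channel, c → c + 0.75(255 − c):
  R: 103 + 0.75×(255−103) = 103 + 114 = 217 → 217
  G: 214 + 0.75×(255−214) = 214 + 30.75 = 244.75 → 245
  B: 187 + 0.75×(255−187) = 187 + 51 = 238 → 238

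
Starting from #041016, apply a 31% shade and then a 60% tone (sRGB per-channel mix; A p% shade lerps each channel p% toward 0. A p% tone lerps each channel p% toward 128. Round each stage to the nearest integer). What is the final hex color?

#4E5153

#041016 is rgb(4, 16, 22).
Per channel, c → c + 0.31(0 − c):
  R: 4 + 0.31×(0−4) = 4 − 1.24 = 2.76 → 3
  G: 16 + 0.31×(0−16) = 16 − 4.96 = 11.04 → 11
  B: 22 − 6.82 = 15.18 → 15
After the shade: rgb(3, 11, 15) = #030B0F.
A 60% tone moves each channel 60% toward 128:
  R: 3 + 0.6×(128−3) = 3 + 75 = 78 → 78
  G: 11 + 0.6×(128−11) = 11 + 70.2 = 81.2 → 81
  B: 15 + 0.6×(128−15) = 15 + 67.8 = 82.8 → 83
rgb(78, 81, 83) = #4E5153.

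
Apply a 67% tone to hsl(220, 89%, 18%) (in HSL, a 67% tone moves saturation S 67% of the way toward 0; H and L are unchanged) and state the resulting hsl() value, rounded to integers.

hsl(220, 29%, 18%)

S moves 67% from 89 toward 0: 89 − 59.63 = 29.37 → 29.
H and L are unchanged.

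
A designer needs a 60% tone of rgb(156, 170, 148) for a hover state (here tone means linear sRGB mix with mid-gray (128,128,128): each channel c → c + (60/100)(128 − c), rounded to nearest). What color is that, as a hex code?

#8b9188

A 60% tone moves each channel 60% toward 128:
  R: 156 + 0.6×(128−156) = 156 − 16.8 = 139.2 → 139
  G: 170 + 0.6×(128−170) = 170 − 25.2 = 144.8 → 145
  B: 148 + 0.6×(128−148) = 148 − 12 = 136 → 136
rgb(139, 145, 136) = #8b9188.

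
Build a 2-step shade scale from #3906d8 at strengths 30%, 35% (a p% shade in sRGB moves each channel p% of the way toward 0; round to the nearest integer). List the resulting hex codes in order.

#3906d8 is rgb(57, 6, 216).
30%: (57 − 17.1 = 39.9→40, 6 − 1.8 = 4.2→4, 216 − 64.8 = 151.2→151) → #280497
35%: (57 − 19.95 = 37.05→37, 6 − 2.1 = 3.9→4, 216 − 75.6 = 140.4→140) → #25048c

#280497, #25048c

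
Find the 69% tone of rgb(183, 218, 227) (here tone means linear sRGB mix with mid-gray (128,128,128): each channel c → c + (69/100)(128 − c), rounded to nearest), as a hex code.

Per channel, c → c + 0.69(128 − c):
  R: 183 − 37.95 = 145.05 → 145
  G: 218 + 0.69×(128−218) = 218 − 62.1 = 155.9 → 156
  B: 227 − 68.31 = 158.69 → 159
rgb(145, 156, 159) = #919c9f.

#919c9f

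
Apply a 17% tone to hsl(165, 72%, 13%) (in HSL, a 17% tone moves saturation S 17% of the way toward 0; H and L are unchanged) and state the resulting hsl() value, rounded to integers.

hsl(165, 60%, 13%)

S moves 17% from 72 toward 0: 72 − 12.24 = 59.76 → 60.
H and L are unchanged.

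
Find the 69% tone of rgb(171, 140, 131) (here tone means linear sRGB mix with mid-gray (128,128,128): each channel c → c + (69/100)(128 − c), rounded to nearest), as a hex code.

#8d8481

A 69% tone moves each channel 69% toward 128:
  R: 171 + 0.69×(128−171) = 171 − 29.67 = 141.33 → 141
  G: 140 + 0.69×(128−140) = 140 − 8.28 = 131.72 → 132
  B: 131 − 2.07 = 128.93 → 129
rgb(141, 132, 129) = #8d8481.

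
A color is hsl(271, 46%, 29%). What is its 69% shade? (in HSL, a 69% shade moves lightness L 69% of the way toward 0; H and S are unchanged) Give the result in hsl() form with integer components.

hsl(271, 46%, 9%)

L moves 69% from 29 toward 0: 29 − 20.01 = 8.99 → 9.
H and S are unchanged.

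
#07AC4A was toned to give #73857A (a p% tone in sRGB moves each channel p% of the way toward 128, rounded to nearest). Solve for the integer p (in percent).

#07AC4A is rgb(7, 172, 74); #73857A is rgb(115, 133, 122).
On the R channel (widest range): 115 ≈ 7 + (p/100)(128 − 7), so p ≈ 100×(115 − 7)/(128 − 7) = 10800/121 = 89.26.
p = 89 reproduces all three channels after rounding.

89%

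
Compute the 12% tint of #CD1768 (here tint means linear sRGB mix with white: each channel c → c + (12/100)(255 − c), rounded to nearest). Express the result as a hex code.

#D3337A

#CD1768 is rgb(205, 23, 104).
A 12% tint moves each channel 12% toward 255:
  R: 205 + 0.12×(255−205) = 205 + 6 = 211 → 211
  G: 23 + 0.12×(255−23) = 23 + 27.84 = 50.84 → 51
  B: 104 + 18.12 = 122.12 → 122
rgb(211, 51, 122) = #D3337A.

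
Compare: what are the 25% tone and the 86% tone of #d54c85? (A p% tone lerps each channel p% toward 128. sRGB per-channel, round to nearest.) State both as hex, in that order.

#d54c85 is rgb(213, 76, 133).
25% tone:
  R: 213 + 0.25×(128−213) = 213 − 21.25 = 191.75 → 192
  G: 76 + 13 = 89 → 89
  B: 133 + 0.25×(128−133) = 133 − 1.25 = 131.75 → 132
  → #c05984
86% tone:
  R: 213 + 0.86×(128−213) = 213 − 73.1 = 139.9 → 140
  G: 76 + 44.72 = 120.72 → 121
  B: 133 − 4.3 = 128.7 → 129
  → #8c7981

#c05984, #8c7981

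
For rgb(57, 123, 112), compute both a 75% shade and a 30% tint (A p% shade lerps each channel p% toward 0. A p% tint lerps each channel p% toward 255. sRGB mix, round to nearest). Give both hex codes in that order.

75% shade:
  R: 57 − 42.75 = 14.25 → 14
  G: 123 + 0.75×(0−123) = 123 − 92.25 = 30.75 → 31
  B: 112 + 0.75×(0−112) = 112 − 84 = 28 → 28
  → #0e1f1c
30% tint:
  R: 57 + 59.4 = 116.4 → 116
  G: 123 + 0.3×(255−123) = 123 + 39.6 = 162.6 → 163
  B: 112 + 42.9 = 154.9 → 155
  → #74a39b

#0e1f1c, #74a39b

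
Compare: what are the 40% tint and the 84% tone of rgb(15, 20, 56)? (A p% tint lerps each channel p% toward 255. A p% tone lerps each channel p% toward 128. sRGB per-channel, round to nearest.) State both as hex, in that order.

40% tint:
  R: 15 + 0.4×(255−15) = 15 + 96 = 111 → 111
  G: 20 + 0.4×(255−20) = 20 + 94 = 114 → 114
  B: 56 + 79.6 = 135.6 → 136
  → #6f7288
84% tone:
  R: 15 + 0.84×(128−15) = 15 + 94.92 = 109.92 → 110
  G: 20 + 90.72 = 110.72 → 111
  B: 56 + 60.48 = 116.48 → 116
  → #6e6f74

#6f7288, #6e6f74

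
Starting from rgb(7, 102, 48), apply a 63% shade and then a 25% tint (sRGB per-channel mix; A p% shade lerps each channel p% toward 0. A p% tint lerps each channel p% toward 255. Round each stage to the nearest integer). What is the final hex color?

#425C4D

Per channel, c → c + 0.63(0 − c):
  R: 7 − 4.41 = 2.59 → 3
  G: 102 + 0.63×(0−102) = 102 − 64.26 = 37.74 → 38
  B: 48 + 0.63×(0−48) = 48 − 30.24 = 17.76 → 18
After the shade: rgb(3, 38, 18) = #032612.
Per channel, c → c + 0.25(255 − c):
  R: 3 + 63 = 66 → 66
  G: 38 + 54.25 = 92.25 → 92
  B: 18 + 0.25×(255−18) = 18 + 59.25 = 77.25 → 77
rgb(66, 92, 77) = #425C4D.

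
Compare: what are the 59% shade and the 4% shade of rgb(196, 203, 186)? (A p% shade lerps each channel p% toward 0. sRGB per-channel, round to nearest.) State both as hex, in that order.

#50534C, #BCC3B3

59% shade:
  R: 196 + 0.59×(0−196) = 196 − 115.64 = 80.36 → 80
  G: 203 + 0.59×(0−203) = 203 − 119.77 = 83.23 → 83
  B: 186 + 0.59×(0−186) = 186 − 109.74 = 76.26 → 76
  → #50534C
4% shade:
  R: 196 + 0.04×(0−196) = 196 − 7.84 = 188.16 → 188
  G: 203 + 0.04×(0−203) = 203 − 8.12 = 194.88 → 195
  B: 186 − 7.44 = 178.56 → 179
  → #BCC3B3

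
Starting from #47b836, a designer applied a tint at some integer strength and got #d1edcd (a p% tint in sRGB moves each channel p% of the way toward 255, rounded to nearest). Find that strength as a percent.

75%

#47b836 is rgb(71, 184, 54); #d1edcd is rgb(209, 237, 205).
On the B channel (widest range): 205 ≈ 54 + (p/100)(255 − 54), so p ≈ 100×(205 − 54)/(255 − 54) = 15100/201 = 75.12.
p = 75 reproduces all three channels after rounding.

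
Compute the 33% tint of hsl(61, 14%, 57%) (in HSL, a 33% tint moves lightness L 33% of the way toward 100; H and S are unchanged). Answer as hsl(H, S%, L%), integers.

hsl(61, 14%, 71%)

L moves 33% from 57 toward 100: 57 + 14.19 = 71.19 → 71.
H and S are unchanged.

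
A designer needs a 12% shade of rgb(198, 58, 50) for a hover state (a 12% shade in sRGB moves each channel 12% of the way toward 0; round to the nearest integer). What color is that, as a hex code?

#AE332C

Lerp each channel 12% toward 0:
  R: 198 + 0.12×(0−198) = 198 − 23.76 = 174.24 → 174
  G: 58 + 0.12×(0−58) = 58 − 6.96 = 51.04 → 51
  B: 50 + 0.12×(0−50) = 50 − 6 = 44 → 44
rgb(174, 51, 44) = #AE332C.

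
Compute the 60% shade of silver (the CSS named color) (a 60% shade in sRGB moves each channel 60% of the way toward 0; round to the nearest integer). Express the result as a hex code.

CSS silver is rgb(192, 192, 192).
Per channel, c → c + 0.6(0 − c):
  R: 192 − 115.2 = 76.8 → 77
  G: 192 − 115.2 = 76.8 → 77
  B: 192 + 0.6×(0−192) = 192 − 115.2 = 76.8 → 77
rgb(77, 77, 77) = #4D4D4D.

#4D4D4D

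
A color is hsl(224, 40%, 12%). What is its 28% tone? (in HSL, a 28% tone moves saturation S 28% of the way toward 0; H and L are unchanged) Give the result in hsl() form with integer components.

S moves 28% from 40 toward 0: 40 − 11.2 = 28.8 → 29.
H and L are unchanged.

hsl(224, 29%, 12%)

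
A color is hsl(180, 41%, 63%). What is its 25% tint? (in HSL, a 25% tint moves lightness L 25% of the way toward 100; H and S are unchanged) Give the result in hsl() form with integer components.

L moves 25% from 63 toward 100: 63 + 9.25 = 72.25 → 72.
H and S are unchanged.

hsl(180, 41%, 72%)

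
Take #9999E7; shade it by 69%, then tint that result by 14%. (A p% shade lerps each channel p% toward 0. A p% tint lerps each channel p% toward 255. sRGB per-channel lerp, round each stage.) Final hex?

#4C4C62

#9999E7 is rgb(153, 153, 231).
A 69% shade moves each channel 69% toward 0:
  R: 153 + 0.69×(0−153) = 153 − 105.57 = 47.43 → 47
  G: 153 + 0.69×(0−153) = 153 − 105.57 = 47.43 → 47
  B: 231 + 0.69×(0−231) = 231 − 159.39 = 71.61 → 72
After the shade: rgb(47, 47, 72) = #2F2F48.
Lerp each channel 14% toward 255:
  R: 47 + 29.12 = 76.12 → 76
  G: 47 + 0.14×(255−47) = 47 + 29.12 = 76.12 → 76
  B: 72 + 25.62 = 97.62 → 98
rgb(76, 76, 98) = #4C4C62.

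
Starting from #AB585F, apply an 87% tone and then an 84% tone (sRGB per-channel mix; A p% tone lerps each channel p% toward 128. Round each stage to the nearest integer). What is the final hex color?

#817F7F

#AB585F is rgb(171, 88, 95).
Lerp each channel 87% toward 128:
  R: 171 + 0.87×(128−171) = 171 − 37.41 = 133.59 → 134
  G: 88 + 0.87×(128−88) = 88 + 34.8 = 122.8 → 123
  B: 95 + 0.87×(128−95) = 95 + 28.71 = 123.71 → 124
After the tone: rgb(134, 123, 124) = #867B7C.
An 84% tone moves each channel 84% toward 128:
  R: 134 − 5.04 = 128.96 → 129
  G: 123 + 0.84×(128−123) = 123 + 4.2 = 127.2 → 127
  B: 124 + 0.84×(128−124) = 124 + 3.36 = 127.36 → 127
rgb(129, 127, 127) = #817F7F.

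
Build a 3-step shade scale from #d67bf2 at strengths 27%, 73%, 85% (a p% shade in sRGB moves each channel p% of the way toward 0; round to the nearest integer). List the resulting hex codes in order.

#9c5ab1, #3a2141, #201224

#d67bf2 is rgb(214, 123, 242).
27%: (214 − 57.78 = 156.22→156, 123 − 33.21 = 89.79→90, 242 − 65.34 = 176.66→177) → #9c5ab1
73%: (214 − 156.22 = 57.78→58, 123 − 89.79 = 33.21→33, 242 − 176.66 = 65.34→65) → #3a2141
85%: (214 − 181.9 = 32.1→32, 123 − 104.55 = 18.45→18, 242 − 205.7 = 36.3→36) → #201224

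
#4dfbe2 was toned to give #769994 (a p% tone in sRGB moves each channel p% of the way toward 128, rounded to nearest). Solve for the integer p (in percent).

#4dfbe2 is rgb(77, 251, 226); #769994 is rgb(118, 153, 148).
On the G channel (widest range): 153 ≈ 251 + (p/100)(128 − 251), so p ≈ 100×(153 − 251)/(128 − 251) = -9800/-123 = 79.67.
p = 80 reproduces all three channels after rounding.

80%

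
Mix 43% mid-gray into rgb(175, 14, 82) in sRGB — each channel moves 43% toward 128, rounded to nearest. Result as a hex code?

Per channel, c → c + 0.43(128 − c):
  R: 175 + 0.43×(128−175) = 175 − 20.21 = 154.79 → 155
  G: 14 + 49.02 = 63.02 → 63
  B: 82 + 0.43×(128−82) = 82 + 19.78 = 101.78 → 102
rgb(155, 63, 102) = #9B3F66.

#9B3F66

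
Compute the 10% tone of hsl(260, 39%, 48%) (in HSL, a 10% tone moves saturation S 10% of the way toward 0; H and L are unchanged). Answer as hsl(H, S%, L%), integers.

S moves 10% from 39 toward 0: 39 − 3.9 = 35.1 → 35.
H and L are unchanged.

hsl(260, 35%, 48%)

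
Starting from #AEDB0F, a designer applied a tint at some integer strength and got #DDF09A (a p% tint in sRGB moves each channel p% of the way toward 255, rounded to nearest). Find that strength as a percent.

#AEDB0F is rgb(174, 219, 15); #DDF09A is rgb(221, 240, 154).
On the B channel (widest range): 154 ≈ 15 + (p/100)(255 − 15), so p ≈ 100×(154 − 15)/(255 − 15) = 13900/240 = 57.92.
p = 58 reproduces all three channels after rounding.

58%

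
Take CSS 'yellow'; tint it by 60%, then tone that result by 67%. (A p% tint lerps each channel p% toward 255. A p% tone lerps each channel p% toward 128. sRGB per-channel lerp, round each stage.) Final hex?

#aaaa88

CSS yellow is rgb(255, 255, 0).
Lerp each channel 60% toward 255:
  R: 255 + 0 = 255 → 255
  G: 255 + 0.6×(255−255) = 255 + 0 = 255 → 255
  B: 0 + 153 = 153 → 153
After the tint: rgb(255, 255, 153) = #ffff99.
Lerp each channel 67% toward 128:
  R: 255 + 0.67×(128−255) = 255 − 85.09 = 169.91 → 170
  G: 255 − 85.09 = 169.91 → 170
  B: 153 + 0.67×(128−153) = 153 − 16.75 = 136.25 → 136
rgb(170, 170, 136) = #aaaa88.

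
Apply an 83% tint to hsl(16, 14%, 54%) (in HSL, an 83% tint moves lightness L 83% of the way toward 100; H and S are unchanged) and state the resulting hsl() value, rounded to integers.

L moves 83% from 54 toward 100: 54 + 38.18 = 92.18 → 92.
H and S are unchanged.

hsl(16, 14%, 92%)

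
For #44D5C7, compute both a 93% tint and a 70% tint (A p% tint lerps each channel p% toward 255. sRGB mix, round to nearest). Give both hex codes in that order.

#44D5C7 is rgb(68, 213, 199).
93% tint:
  R: 68 + 173.91 = 241.91 → 242
  G: 213 + 39.06 = 252.06 → 252
  B: 199 + 52.08 = 251.08 → 251
  → #F2FCFB
70% tint:
  R: 68 + 130.9 = 198.9 → 199
  G: 213 + 0.7×(255−213) = 213 + 29.4 = 242.4 → 242
  B: 199 + 39.2 = 238.2 → 238
  → #C7F2EE

#F2FCFB, #C7F2EE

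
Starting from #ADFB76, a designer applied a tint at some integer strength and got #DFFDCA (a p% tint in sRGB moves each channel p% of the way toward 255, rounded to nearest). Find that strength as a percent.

61%

#ADFB76 is rgb(173, 251, 118); #DFFDCA is rgb(223, 253, 202).
On the B channel (widest range): 202 ≈ 118 + (p/100)(255 − 118), so p ≈ 100×(202 − 118)/(255 − 118) = 8400/137 = 61.31.
p = 61 reproduces all three channels after rounding.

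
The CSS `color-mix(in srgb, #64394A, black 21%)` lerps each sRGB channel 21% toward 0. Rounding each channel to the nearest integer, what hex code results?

#4F2D3A

#64394A is rgb(100, 57, 74).
Lerp each channel 21% toward 0:
  R: 100 + 0.21×(0−100) = 100 − 21 = 79 → 79
  G: 57 − 11.97 = 45.03 → 45
  B: 74 + 0.21×(0−74) = 74 − 15.54 = 58.46 → 58
rgb(79, 45, 58) = #4F2D3A.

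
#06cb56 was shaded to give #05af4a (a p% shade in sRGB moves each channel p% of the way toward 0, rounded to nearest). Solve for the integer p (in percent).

#06cb56 is rgb(6, 203, 86); #05af4a is rgb(5, 175, 74).
On the G channel (widest range): 175 ≈ 203 + (p/100)(0 − 203), so p ≈ 100×(175 − 203)/(0 − 203) = -2800/-203 = 13.79.
p = 14 reproduces all three channels after rounding.

14%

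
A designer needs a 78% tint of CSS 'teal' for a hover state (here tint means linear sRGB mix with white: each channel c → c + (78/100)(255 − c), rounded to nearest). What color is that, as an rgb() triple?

rgb(199, 227, 227)

CSS teal is rgb(0, 128, 128).
Lerp each channel 78% toward 255:
  R: 0 + 198.9 = 198.9 → 199
  G: 128 + 0.78×(255−128) = 128 + 99.06 = 227.06 → 227
  B: 128 + 99.06 = 227.06 → 227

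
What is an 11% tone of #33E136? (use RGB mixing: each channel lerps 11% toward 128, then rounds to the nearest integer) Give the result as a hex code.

#33E136 is rgb(51, 225, 54).
An 11% tone moves each channel 11% toward 128:
  R: 51 + 0.11×(128−51) = 51 + 8.47 = 59.47 → 59
  G: 225 − 10.67 = 214.33 → 214
  B: 54 + 0.11×(128−54) = 54 + 8.14 = 62.14 → 62
rgb(59, 214, 62) = #3BD63E.

#3BD63E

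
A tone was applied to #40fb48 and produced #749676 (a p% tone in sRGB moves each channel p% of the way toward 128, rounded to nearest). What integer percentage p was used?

82%

#40fb48 is rgb(64, 251, 72); #749676 is rgb(116, 150, 118).
On the G channel (widest range): 150 ≈ 251 + (p/100)(128 − 251), so p ≈ 100×(150 − 251)/(128 − 251) = -10100/-123 = 82.11.
p = 82 reproduces all three channels after rounding.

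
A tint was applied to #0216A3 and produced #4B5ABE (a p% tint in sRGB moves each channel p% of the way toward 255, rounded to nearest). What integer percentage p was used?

#0216A3 is rgb(2, 22, 163); #4B5ABE is rgb(75, 90, 190).
On the R channel (widest range): 75 ≈ 2 + (p/100)(255 − 2), so p ≈ 100×(75 − 2)/(255 − 2) = 7300/253 = 28.85.
p = 29 reproduces all three channels after rounding.

29%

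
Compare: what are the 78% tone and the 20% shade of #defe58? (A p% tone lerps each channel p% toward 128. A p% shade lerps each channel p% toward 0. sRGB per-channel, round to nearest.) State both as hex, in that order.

#959c77, #b2cb46

#defe58 is rgb(222, 254, 88).
78% tone:
  R: 222 − 73.32 = 148.68 → 149
  G: 254 + 0.78×(128−254) = 254 − 98.28 = 155.72 → 156
  B: 88 + 0.78×(128−88) = 88 + 31.2 = 119.2 → 119
  → #959c77
20% shade:
  R: 222 + 0.2×(0−222) = 222 − 44.4 = 177.6 → 178
  G: 254 + 0.2×(0−254) = 254 − 50.8 = 203.2 → 203
  B: 88 + 0.2×(0−88) = 88 − 17.6 = 70.4 → 70
  → #b2cb46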